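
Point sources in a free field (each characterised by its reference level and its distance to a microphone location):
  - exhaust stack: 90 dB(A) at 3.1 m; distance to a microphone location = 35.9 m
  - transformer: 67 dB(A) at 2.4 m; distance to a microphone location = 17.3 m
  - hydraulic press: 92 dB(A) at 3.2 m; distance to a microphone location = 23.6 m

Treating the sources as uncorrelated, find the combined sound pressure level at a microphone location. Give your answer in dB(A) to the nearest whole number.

76 dB(A)

Propagate each source to the receiver with L = L_ref − 20·log₁₀(r/r_ref), then add intensities.
exhaust stack: 90 − 20·log₁₀(35.9/3.1) = 90 − 21.27 = 68.73 dB(A).
transformer: 67 − 20·log₁₀(17.3/2.4) = 67 − 17.16 = 49.84 dB(A).
hydraulic press: 92 − 20·log₁₀(23.6/3.2) = 92 − 17.36 = 74.64 dB(A).
Σ 10^(L/10) = 3.669e+07 → L_total = 10·log₁₀(3.669e+07) = 75.65 dB(A).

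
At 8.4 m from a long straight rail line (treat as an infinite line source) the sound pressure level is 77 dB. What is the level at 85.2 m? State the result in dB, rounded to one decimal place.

66.9 dB

For a line source, L₂ = L₁ − 10·log₁₀(r₂/r₁).
L₂ = 77 − 10·log₁₀(85.2/8.4) = 77 − 10.062 = 66.94 dB.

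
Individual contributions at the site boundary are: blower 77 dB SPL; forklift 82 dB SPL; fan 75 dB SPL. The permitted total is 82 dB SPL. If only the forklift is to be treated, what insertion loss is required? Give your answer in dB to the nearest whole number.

Everything except the forklift sums to 10^(77/10) + 10^(75/10) = 8.174e+07 in linear terms, 79.12 dB SPL.
To meet 82 dB SPL overall, the treated forklift may contribute at most 10^(82/10) − 8.174e+07 = 7.675e+07, i.e. 78.85 dB SPL.
So the forklift must be reduced from 82 to 78.85 dB SPL: IL = 3.15 dB.

3 dB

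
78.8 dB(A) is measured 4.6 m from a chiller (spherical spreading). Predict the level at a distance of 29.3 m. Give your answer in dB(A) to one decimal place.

For a point source, L₂ = L₁ − 20·log₁₀(r₂/r₁).
L₂ = 78.8 − 20·log₁₀(29.3/4.6) = 78.8 − 16.082 = 62.72 dB(A).

62.7 dB(A)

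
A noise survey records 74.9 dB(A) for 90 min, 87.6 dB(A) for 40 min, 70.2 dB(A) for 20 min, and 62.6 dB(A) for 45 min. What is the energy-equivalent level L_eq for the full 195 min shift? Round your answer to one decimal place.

81.3 dB(A)

The energy average is taken in the linear domain: L_eq = 10·log₁₀[(Σ tᵢ·10^(Lᵢ/10))/T], T = 195 min.
Σ tᵢ·10^(Lᵢ/10) = 90·10^(74.9/10) + 40·10^(87.6/10) + 20·10^(70.2/10) + 45·10^(62.6/10) = 2.609e+10.
L_eq = 10·log₁₀(2.609e+10/195) = 81.26 dB(A).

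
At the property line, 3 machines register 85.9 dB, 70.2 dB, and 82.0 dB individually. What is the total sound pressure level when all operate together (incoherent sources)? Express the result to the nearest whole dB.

For uncorrelated sources the intensities add, so convert each level to linear form, sum, and take 10·log₁₀ of the total.
Σ 10^(L/10) = 10^(85.9/10) + 10^(70.2/10) + 10^(82.0/10) = 5.580e+08.
L_total = 10·log₁₀(5.580e+08) = 87.47 dB.

87 dB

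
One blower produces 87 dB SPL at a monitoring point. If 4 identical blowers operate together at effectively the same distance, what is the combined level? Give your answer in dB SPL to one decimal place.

93.0 dB SPL

L_total = L₁ + 10·log₁₀ N for N identical incoherent sources.
L_total = 87 + 10·log₁₀(4) = 87 + 6.021 = 93.02 dB SPL.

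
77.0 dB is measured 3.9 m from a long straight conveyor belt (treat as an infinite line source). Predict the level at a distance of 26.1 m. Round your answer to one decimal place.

Line-source attenuation: ΔL = 10·log₁₀(r₂/r₁) = 10·log₁₀(26.1/3.9) = 8.256 dB.
L₂ = 77.0 − 10·log₁₀(26.1/3.9) = 77.0 − 8.256 = 68.74 dB.

68.7 dB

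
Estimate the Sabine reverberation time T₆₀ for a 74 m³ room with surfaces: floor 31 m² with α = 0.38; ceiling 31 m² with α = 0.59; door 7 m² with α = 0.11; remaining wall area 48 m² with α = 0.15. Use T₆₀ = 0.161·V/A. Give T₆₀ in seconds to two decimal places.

Summing Sᵢαᵢ: 31·0.38 + 31·0.59 + 7·0.11 + 48·0.15 = 38.04 m².
T₆₀ = 0.161 × 74 / 38.04 = 0.313 s.

0.31 s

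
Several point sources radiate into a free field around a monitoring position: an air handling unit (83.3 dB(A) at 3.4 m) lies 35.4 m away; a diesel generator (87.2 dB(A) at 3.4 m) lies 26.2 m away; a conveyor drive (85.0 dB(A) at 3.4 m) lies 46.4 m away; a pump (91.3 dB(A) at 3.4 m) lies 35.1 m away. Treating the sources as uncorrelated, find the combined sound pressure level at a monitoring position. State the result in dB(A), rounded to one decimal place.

Apply inverse-square spreading to bring every level to the receiver, then sum 10^(L/10).
air handling unit: 83.3 − 20·log₁₀(35.4/3.4) = 83.3 − 20.35 = 62.95 dB(A).
diesel generator: 87.2 − 20·log₁₀(26.2/3.4) = 87.2 − 17.74 = 69.46 dB(A).
conveyor drive: 85.0 − 20·log₁₀(46.4/3.4) = 85.0 − 22.70 = 62.30 dB(A).
pump: 91.3 − 20·log₁₀(35.1/3.4) = 91.3 − 20.28 = 71.02 dB(A).
Σ 10^(L/10) = 2.517e+07 → L_total = 10·log₁₀(2.517e+07) = 74.01 dB(A).

74.0 dB(A)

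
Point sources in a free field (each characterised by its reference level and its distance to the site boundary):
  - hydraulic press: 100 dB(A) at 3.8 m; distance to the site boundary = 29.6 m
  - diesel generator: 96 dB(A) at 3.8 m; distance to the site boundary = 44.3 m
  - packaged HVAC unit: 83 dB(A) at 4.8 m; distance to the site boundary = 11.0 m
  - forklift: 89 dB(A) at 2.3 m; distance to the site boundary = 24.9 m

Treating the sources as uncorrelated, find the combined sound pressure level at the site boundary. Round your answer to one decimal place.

83.8 dB(A)

First find each source's level at the receiver (point-source: −20·log₁₀(r/r_ref)), then combine on an intensity basis.
hydraulic press: 100 − 20·log₁₀(29.6/3.8) = 100 − 17.83 = 82.17 dB(A).
diesel generator: 96 − 20·log₁₀(44.3/3.8) = 96 − 21.33 = 74.67 dB(A).
packaged HVAC unit: 83 − 20·log₁₀(11.0/4.8) = 83 − 7.20 = 75.80 dB(A).
forklift: 89 − 20·log₁₀(24.9/2.3) = 89 − 20.69 = 68.31 dB(A).
Σ 10^(L/10) = 2.389e+08 → L_total = 10·log₁₀(2.389e+08) = 83.78 dB(A).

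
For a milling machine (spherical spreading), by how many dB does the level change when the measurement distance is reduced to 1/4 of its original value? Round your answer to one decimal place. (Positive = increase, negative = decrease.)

+12.0 dB

A point source loses 6 dB per doubling of distance; generally ΔL = −20·log₁₀(r₂/r₁).
ΔL = −20·log₁₀(0.25) = +12.04 dB.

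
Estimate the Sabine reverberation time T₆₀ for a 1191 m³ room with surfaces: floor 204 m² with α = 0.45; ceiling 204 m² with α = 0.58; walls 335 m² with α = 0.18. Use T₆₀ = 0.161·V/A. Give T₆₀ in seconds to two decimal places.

Total absorption A = 204·0.45 + 204·0.58 + 335·0.18 = 270.42 m² sabins.
T₆₀ = 0.161 × 1191 / 270.42 = 0.709 s.

0.71 s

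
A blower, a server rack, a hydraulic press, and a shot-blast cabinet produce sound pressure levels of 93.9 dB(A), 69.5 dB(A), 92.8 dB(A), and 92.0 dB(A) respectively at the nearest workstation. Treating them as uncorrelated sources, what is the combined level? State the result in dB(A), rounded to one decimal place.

Incoherent sources combine by intensity addition: L_total = 10·log₁₀(Σ 10^(L_i/10)).
Σ 10^(L/10) = 10^(93.9/10) + 10^(69.5/10) + 10^(92.8/10) + 10^(92.0/10) = 5.954e+09.
L_total = 10·log₁₀(5.954e+09) = 97.75 dB(A).

97.7 dB(A)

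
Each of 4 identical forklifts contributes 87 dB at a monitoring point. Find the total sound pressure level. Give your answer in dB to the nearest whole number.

L_total = L₁ + 10·log₁₀ N for N identical incoherent sources.
L_total = 87 + 10·log₁₀(4) = 87 + 6.021 = 93.02 dB.

93 dB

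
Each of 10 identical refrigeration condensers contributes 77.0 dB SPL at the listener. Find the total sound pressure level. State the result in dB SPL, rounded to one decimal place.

L_total = L₁ + 10·log₁₀ N for N identical incoherent sources.
L_total = 77.0 + 10·log₁₀(10) = 77.0 + 10.000 = 87.00 dB SPL.

87.0 dB SPL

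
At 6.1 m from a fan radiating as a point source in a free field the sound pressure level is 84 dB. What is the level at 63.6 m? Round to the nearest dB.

Point-source attenuation: ΔL = 20·log₁₀(r₂/r₁) = 20·log₁₀(63.6/6.1) = 20.363 dB.
L₂ = 84 − 20·log₁₀(63.6/6.1) = 84 − 20.363 = 63.64 dB.

64 dB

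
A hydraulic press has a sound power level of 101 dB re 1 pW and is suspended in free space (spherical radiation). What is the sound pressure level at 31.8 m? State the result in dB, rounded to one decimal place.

Free-field spherical radiation: L_p = L_w − 10·log₁₀(4π·r²), r = 31.8 m.
4π·r² = 1.271e+04 m², 10·log₁₀ of that is 41.041 dB.
L_p = 101 − 41.041 = 59.96 dB.

60.0 dB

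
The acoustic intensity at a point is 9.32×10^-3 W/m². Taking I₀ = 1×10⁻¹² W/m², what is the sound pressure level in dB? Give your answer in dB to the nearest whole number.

100 dB

I/I₀ = 9.32×10^-3/10⁻¹² = 9.32×10^9, and L = 10·log₁₀(I/I₀).
L = 10·(0.9694 + 9) = 99.69 dB.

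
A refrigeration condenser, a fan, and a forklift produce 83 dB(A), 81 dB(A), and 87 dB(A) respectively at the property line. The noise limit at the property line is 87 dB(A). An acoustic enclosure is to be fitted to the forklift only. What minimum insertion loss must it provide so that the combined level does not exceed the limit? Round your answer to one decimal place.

4.6 dB

Fixed contribution from the other sources: Σ 10^(L/10) = 10^(83/10) + 10^(81/10) = 3.254e+08 (85.12 dB(A)).
To meet 87 dB(A) overall, the treated forklift may contribute at most 10^(87/10) − 3.254e+08 = 1.758e+08, i.e. 82.45 dB(A).
Required insertion loss = 87 − 82.45 = 4.55 dB.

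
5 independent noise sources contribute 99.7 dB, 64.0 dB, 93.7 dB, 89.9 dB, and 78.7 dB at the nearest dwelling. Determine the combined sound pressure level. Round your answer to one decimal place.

101.0 dB

For uncorrelated sources the intensities add, so convert each level to linear form, sum, and take 10·log₁₀ of the total.
Σ 10^(L/10) = 10^(99.7/10) + 10^(64.0/10) + 10^(93.7/10) + 10^(89.9/10) + 10^(78.7/10) = 1.273e+10.
L_total = 10·log₁₀(1.273e+10) = 101.05 dB.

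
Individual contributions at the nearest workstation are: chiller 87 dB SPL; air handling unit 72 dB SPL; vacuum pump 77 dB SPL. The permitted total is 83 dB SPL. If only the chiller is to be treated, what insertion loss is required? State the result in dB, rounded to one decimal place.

Everything except the chiller sums to 10^(72/10) + 10^(77/10) = 6.597e+07 in linear terms, 78.19 dB SPL.
The limit corresponds to 10^(83/10) = 1.995e+08; subtracting the fixed part leaves 1.336e+08 for the chiller, i.e. 81.26 dB SPL.
Required insertion loss = 87 − 81.26 = 5.74 dB.

5.7 dB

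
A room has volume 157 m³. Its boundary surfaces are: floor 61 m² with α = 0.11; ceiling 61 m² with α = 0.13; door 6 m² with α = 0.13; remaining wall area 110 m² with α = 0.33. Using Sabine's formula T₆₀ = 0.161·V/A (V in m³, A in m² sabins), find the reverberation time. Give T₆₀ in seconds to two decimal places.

0.49 s

Summing Sᵢαᵢ: 61·0.11 + 61·0.13 + 6·0.13 + 110·0.33 = 51.72 m².
T₆₀ = 0.161 × 157 / 51.72 = 0.489 s.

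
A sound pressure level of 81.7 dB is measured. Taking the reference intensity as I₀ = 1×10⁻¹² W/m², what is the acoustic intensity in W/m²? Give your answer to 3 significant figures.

I/I₀ = 10^(81.7/10) = 1.479e+08, so I = 1.479e+08 × 10⁻¹² W/m².

0.000148 W/m²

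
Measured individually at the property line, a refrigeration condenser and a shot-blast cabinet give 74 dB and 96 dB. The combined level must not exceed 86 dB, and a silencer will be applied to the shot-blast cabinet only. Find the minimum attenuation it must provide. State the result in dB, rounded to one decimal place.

The untreated sources together contribute 10^(74/10) = 2.512e+07, i.e. 74.00 dB.
To meet 86 dB overall, the treated shot-blast cabinet may contribute at most 10^(86/10) − 2.512e+07 = 3.730e+08, i.e. 85.72 dB.
Required insertion loss = 96 − 85.72 = 10.28 dB.

10.3 dB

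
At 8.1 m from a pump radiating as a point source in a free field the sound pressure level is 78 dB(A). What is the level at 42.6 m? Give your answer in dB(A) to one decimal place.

Point-source attenuation: ΔL = 20·log₁₀(r₂/r₁) = 20·log₁₀(42.6/8.1) = 14.418 dB.
L₂ = 78 − 20·log₁₀(42.6/8.1) = 78 − 14.418 = 63.58 dB(A).

63.6 dB(A)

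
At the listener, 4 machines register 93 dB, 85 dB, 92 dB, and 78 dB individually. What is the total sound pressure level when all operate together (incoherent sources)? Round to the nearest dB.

For uncorrelated sources the intensities add, so convert each level to linear form, sum, and take 10·log₁₀ of the total.
Σ 10^(L/10) = 10^(93/10) + 10^(85/10) + 10^(92/10) + 10^(78/10) = 3.959e+09.
L_total = 10·log₁₀(3.959e+09) = 95.98 dB.

96 dB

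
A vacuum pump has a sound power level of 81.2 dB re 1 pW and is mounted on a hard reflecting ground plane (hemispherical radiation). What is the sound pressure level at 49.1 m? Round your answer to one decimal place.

Free-field hemispherical radiation: L_p = L_w − 10·log₁₀(2π·r²), r = 49.1 m.
2π·r² = 1.515e+04 m², 10·log₁₀ of that is 41.803 dB.
L_p = 81.2 − 41.803 = 39.40 dB.

39.4 dB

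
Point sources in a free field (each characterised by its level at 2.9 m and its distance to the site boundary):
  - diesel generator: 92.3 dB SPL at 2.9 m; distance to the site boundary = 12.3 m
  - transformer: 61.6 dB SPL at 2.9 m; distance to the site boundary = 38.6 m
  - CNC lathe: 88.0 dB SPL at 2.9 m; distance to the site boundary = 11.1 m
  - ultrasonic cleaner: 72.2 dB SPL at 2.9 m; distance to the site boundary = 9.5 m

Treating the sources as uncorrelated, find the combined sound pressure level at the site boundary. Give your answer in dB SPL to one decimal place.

81.4 dB SPL

Propagate each source to the receiver with L = L_ref − 20·log₁₀(r/r_ref), then add intensities.
diesel generator: 92.3 − 20·log₁₀(12.3/2.9) = 92.3 − 12.55 = 79.75 dB SPL.
transformer: 61.6 − 20·log₁₀(38.6/2.9) = 61.6 − 22.48 = 39.12 dB SPL.
CNC lathe: 88.0 − 20·log₁₀(11.1/2.9) = 88.0 − 11.66 = 76.34 dB SPL.
ultrasonic cleaner: 72.2 − 20·log₁₀(9.5/2.9) = 72.2 − 10.31 = 61.89 dB SPL.
Σ 10^(L/10) = 1.390e+08 → L_total = 10·log₁₀(1.390e+08) = 81.43 dB SPL.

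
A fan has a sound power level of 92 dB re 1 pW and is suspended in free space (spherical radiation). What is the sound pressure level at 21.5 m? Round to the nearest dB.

Free-field spherical radiation: L_p = L_w − 10·log₁₀(4π·r²), r = 21.5 m.
4π·r² = 5809 m², 10·log₁₀ of that is 37.641 dB.
L_p = 92 − 37.641 = 54.36 dB.

54 dB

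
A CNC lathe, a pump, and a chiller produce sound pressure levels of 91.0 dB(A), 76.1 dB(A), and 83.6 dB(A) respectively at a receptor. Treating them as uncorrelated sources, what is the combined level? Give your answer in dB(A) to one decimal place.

91.8 dB(A)

Incoherent sources combine by intensity addition: L_total = 10·log₁₀(Σ 10^(L_i/10)).
Σ 10^(L/10) = 10^(91.0/10) + 10^(76.1/10) + 10^(83.6/10) = 1.529e+09.
L_total = 10·log₁₀(1.529e+09) = 91.84 dB(A).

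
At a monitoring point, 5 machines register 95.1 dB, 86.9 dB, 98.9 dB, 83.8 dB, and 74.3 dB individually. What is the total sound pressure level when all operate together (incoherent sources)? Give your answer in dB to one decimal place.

For uncorrelated sources the intensities add, so convert each level to linear form, sum, and take 10·log₁₀ of the total.
Σ 10^(L/10) = 10^(95.1/10) + 10^(86.9/10) + 10^(98.9/10) + 10^(83.8/10) + 10^(74.3/10) = 1.175e+10.
L_total = 10·log₁₀(1.175e+10) = 100.70 dB.

100.7 dB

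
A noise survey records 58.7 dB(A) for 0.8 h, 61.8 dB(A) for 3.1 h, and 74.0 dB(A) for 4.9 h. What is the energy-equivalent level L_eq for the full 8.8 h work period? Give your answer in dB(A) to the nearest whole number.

The energy average is taken in the linear domain: L_eq = 10·log₁₀[(Σ tᵢ·10^(Lᵢ/10))/T], T = 8.8 h.
Σ tᵢ·10^(Lᵢ/10) = 0.8·10^(58.7/10) + 3.1·10^(61.8/10) + 4.9·10^(74.0/10) = 1.284e+08.
L_eq = 10·log₁₀(1.284e+08/8.8) = 71.64 dB(A).

72 dB(A)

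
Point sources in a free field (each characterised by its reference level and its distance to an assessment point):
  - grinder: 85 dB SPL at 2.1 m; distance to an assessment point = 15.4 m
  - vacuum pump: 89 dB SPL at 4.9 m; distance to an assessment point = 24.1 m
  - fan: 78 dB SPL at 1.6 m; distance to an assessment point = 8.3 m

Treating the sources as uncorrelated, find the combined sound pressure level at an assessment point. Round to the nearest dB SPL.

Apply inverse-square spreading to bring every level to the receiver, then sum 10^(L/10).
grinder: 85 − 20·log₁₀(15.4/2.1) = 85 − 17.31 = 67.69 dB SPL.
vacuum pump: 89 − 20·log₁₀(24.1/4.9) = 89 − 13.84 = 75.16 dB SPL.
fan: 78 − 20·log₁₀(8.3/1.6) = 78 − 14.30 = 63.70 dB SPL.
Σ 10^(L/10) = 4.106e+07 → L_total = 10·log₁₀(4.106e+07) = 76.13 dB SPL.

76 dB SPL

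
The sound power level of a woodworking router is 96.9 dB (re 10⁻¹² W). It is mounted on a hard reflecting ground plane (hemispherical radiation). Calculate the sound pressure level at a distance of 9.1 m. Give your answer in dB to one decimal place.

69.7 dB

Free-field hemispherical radiation: L_p = L_w − 10·log₁₀(2π·r²), r = 9.1 m.
2π·r² = 520.3 m², 10·log₁₀ of that is 27.163 dB.
L_p = 96.9 − 27.163 = 69.74 dB.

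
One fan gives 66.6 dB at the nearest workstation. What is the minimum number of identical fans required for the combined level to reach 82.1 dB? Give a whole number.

The shortfall is 82.1 − 66.6 = 15.5 dB, and N units add 10·log₁₀ N, so need 10·log₁₀ N ≥ 15.5.
N ≥ 10^(15.5/10) = 35.481, so N = 36.

36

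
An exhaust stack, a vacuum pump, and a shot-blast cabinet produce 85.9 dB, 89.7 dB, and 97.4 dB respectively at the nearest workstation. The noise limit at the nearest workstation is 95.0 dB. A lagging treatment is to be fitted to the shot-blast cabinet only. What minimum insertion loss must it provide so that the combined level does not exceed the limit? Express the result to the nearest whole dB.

Everything except the shot-blast cabinet sums to 10^(85.9/10) + 10^(89.7/10) = 1.322e+09 in linear terms, 91.21 dB.
To meet 95.0 dB overall, the treated shot-blast cabinet may contribute at most 10^(95.0/10) − 1.322e+09 = 1.840e+09, i.e. 92.65 dB.
So the shot-blast cabinet must be reduced from 97.4 to 92.65 dB: IL = 4.75 dB.

5 dB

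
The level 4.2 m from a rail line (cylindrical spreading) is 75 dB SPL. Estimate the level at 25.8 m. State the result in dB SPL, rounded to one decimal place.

For a line source, L₂ = L₁ − 10·log₁₀(r₂/r₁).
L₂ = 75 − 10·log₁₀(25.8/4.2) = 75 − 7.884 = 67.12 dB SPL.

67.1 dB SPL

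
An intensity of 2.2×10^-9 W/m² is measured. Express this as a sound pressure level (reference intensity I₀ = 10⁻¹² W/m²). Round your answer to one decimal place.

33.4 dB

L = 10·log₁₀(I/I₀) = 10·log₁₀(2.2×10^-9/10⁻¹²) = 10·log₁₀(2.2×10^3).
L = 10·(0.3424 + 3) = 33.42 dB.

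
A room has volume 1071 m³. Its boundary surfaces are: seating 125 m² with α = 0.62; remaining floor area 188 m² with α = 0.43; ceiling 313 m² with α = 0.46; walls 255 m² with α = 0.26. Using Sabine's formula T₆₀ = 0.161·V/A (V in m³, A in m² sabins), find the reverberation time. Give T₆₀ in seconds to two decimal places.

0.47 s

A = Σ Sᵢαᵢ = 125·0.62 + 188·0.43 + 313·0.46 + 255·0.26 = 368.62 m².
T₆₀ = 0.161·V/A = 0.161·1071/368.62 = 0.468 s.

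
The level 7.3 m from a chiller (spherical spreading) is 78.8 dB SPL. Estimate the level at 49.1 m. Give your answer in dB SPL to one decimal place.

Spherical spreading from a point source gives a 20·log₁₀(r₂/r₁) drop.
L₂ = 78.8 − 20·log₁₀(49.1/7.3) = 78.8 − 16.555 = 62.24 dB SPL.

62.2 dB SPL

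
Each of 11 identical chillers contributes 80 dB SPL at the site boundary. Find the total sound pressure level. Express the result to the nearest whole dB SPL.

L_total = L₁ + 10·log₁₀ N for N identical incoherent sources.
L_total = 80 + 10·log₁₀(11) = 80 + 10.414 = 90.41 dB SPL.

90 dB SPL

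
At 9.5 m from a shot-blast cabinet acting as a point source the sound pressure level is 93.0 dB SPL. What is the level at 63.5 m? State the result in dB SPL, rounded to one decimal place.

Point-source attenuation: ΔL = 20·log₁₀(r₂/r₁) = 20·log₁₀(63.5/9.5) = 16.501 dB.
L₂ = 93.0 − 20·log₁₀(63.5/9.5) = 93.0 − 16.501 = 76.50 dB SPL.

76.5 dB SPL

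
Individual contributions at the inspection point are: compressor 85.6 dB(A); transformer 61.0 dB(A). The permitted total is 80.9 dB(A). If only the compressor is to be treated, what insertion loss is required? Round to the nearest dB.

Fixed contribution from the other source: Σ 10^(L/10) = 10^(61.0/10) = 1.259e+06 (61.00 dB(A)).
The limit corresponds to 10^(80.9/10) = 1.230e+08; subtracting the fixed part leaves 1.218e+08 for the compressor, i.e. 80.86 dB(A).
So the compressor must be reduced from 85.6 to 80.86 dB(A): IL = 4.74 dB.

5 dB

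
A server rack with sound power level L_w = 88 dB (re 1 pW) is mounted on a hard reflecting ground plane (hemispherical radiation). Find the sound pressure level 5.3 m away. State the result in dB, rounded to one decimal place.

L_p = L_w − 10·log₁₀(2π·r²) with r = 5.3 m.
2π·r² = 176.5 m², 10·log₁₀ of that is 22.467 dB.
L_p = 88 − 22.467 = 65.53 dB.

65.5 dB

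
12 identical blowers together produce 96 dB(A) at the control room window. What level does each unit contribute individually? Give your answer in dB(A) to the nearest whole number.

85 dB(A)

Dividing the total intensity by 12 lowers the level by 10·log₁₀ 12 = 10.792 dB: L₁ = 96 − 10.792.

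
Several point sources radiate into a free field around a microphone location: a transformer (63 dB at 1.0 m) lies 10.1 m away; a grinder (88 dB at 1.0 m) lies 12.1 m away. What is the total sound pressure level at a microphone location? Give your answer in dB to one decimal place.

Apply inverse-square spreading to bring every level to the receiver, then sum 10^(L/10).
transformer: 63 − 20·log₁₀(10.1/1.0) = 63 − 20.09 = 42.91 dB.
grinder: 88 − 20·log₁₀(12.1/1.0) = 88 − 21.66 = 66.34 dB.
Σ 10^(L/10) = 4.329e+06 → L_total = 10·log₁₀(4.329e+06) = 66.36 dB.

66.4 dB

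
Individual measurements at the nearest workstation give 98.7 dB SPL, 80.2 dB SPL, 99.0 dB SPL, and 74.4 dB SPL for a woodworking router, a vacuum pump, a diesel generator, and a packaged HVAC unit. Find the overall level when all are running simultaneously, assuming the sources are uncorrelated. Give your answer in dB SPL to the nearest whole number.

102 dB SPL

For uncorrelated sources the intensities add, so convert each level to linear form, sum, and take 10·log₁₀ of the total.
Σ 10^(L/10) = 10^(98.7/10) + 10^(80.2/10) + 10^(99.0/10) + 10^(74.4/10) = 1.549e+10.
L_total = 10·log₁₀(1.549e+10) = 101.90 dB SPL.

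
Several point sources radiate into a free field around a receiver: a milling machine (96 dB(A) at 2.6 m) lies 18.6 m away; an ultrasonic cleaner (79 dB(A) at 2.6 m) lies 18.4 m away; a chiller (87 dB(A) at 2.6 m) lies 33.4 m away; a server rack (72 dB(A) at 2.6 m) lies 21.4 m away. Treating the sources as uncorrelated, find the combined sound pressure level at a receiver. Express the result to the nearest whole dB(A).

First find each source's level at the receiver (point-source: −20·log₁₀(r/r_ref)), then combine on an intensity basis.
milling machine: 96 − 20·log₁₀(18.6/2.6) = 96 − 17.09 = 78.91 dB(A).
ultrasonic cleaner: 79 − 20·log₁₀(18.4/2.6) = 79 − 17.00 = 62.00 dB(A).
chiller: 87 − 20·log₁₀(33.4/2.6) = 87 − 22.18 = 64.82 dB(A).
server rack: 72 − 20·log₁₀(21.4/2.6) = 72 − 18.31 = 53.69 dB(A).
Σ 10^(L/10) = 8.265e+07 → L_total = 10·log₁₀(8.265e+07) = 79.17 dB(A).

79 dB(A)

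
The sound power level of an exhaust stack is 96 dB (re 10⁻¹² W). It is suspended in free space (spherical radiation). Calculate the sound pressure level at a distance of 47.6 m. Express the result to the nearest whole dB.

The power spreads over a sphere of area 4π·r², so L_p = L_w − 10·log₁₀(4π·r²).
4π·r² = 2.847e+04 m², 10·log₁₀ of that is 44.544 dB.
L_p = 96 − 44.544 = 51.46 dB.

51 dB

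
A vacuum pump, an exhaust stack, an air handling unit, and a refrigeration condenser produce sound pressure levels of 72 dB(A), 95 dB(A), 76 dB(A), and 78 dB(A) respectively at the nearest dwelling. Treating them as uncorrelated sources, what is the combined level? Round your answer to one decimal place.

95.2 dB(A)

Incoherent sources combine by intensity addition: L_total = 10·log₁₀(Σ 10^(L_i/10)).
Σ 10^(L/10) = 10^(72/10) + 10^(95/10) + 10^(76/10) + 10^(78/10) = 3.281e+09.
L_total = 10·log₁₀(3.281e+09) = 95.16 dB(A).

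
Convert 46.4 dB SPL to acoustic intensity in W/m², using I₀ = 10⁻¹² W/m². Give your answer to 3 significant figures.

L = 10·log₁₀(I/I₀) ⇒ I = I₀·10^(L/10) = 10⁻¹² × 10^4.64.

4.37e-08 W/m²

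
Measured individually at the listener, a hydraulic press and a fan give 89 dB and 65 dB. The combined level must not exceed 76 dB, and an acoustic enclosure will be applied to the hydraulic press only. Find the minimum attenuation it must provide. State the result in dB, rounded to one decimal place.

13.4 dB

Everything except the hydraulic press sums to 10^(65/10) = 3.162e+06 in linear terms, 65.00 dB.
The limit corresponds to 10^(76/10) = 3.981e+07; subtracting the fixed part leaves 3.665e+07 for the hydraulic press, i.e. 75.64 dB.
Required insertion loss = 89 − 75.64 = 13.36 dB.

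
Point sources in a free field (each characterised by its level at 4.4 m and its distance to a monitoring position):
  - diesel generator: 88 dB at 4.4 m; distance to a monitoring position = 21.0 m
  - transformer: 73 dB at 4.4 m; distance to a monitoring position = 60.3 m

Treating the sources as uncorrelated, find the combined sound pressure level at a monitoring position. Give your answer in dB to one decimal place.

Apply inverse-square spreading to bring every level to the receiver, then sum 10^(L/10).
diesel generator: 88 − 20·log₁₀(21.0/4.4) = 88 − 13.58 = 74.42 dB.
transformer: 73 − 20·log₁₀(60.3/4.4) = 73 − 22.74 = 50.26 dB.
Σ 10^(L/10) = 2.781e+07 → L_total = 10·log₁₀(2.781e+07) = 74.44 dB.

74.4 dB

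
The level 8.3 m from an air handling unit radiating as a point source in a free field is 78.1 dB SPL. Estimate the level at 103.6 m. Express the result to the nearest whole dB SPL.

56 dB SPL

Point-source attenuation: ΔL = 20·log₁₀(r₂/r₁) = 20·log₁₀(103.6/8.3) = 21.926 dB.
L₂ = 78.1 − 20·log₁₀(103.6/8.3) = 78.1 − 21.926 = 56.17 dB SPL.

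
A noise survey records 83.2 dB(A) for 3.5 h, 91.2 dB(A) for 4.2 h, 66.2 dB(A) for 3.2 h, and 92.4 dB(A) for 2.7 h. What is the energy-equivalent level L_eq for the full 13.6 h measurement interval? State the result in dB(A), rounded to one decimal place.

89.1 dB(A)

Weight each interval's intensity by its duration and average over T = 13.6 h:
Σ tᵢ·10^(Lᵢ/10) = 3.5·10^(83.2/10) + 4.2·10^(91.2/10) + 3.2·10^(66.2/10) + 2.7·10^(92.4/10) = 1.097e+10.
L_eq = 10·log₁₀(1.097e+10/13.6) = 89.07 dB(A).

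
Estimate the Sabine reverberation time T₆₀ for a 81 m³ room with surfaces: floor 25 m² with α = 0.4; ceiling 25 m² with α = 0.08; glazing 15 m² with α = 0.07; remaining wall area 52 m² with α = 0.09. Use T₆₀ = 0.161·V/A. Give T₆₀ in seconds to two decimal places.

0.74 s

A = Σ Sᵢαᵢ = 25·0.4 + 25·0.08 + 15·0.07 + 52·0.09 = 17.73 m².
T₆₀ = 0.161·V/A = 0.161·81/17.73 = 0.736 s.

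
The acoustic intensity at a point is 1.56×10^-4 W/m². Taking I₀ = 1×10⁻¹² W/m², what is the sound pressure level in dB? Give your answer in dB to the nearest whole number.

Dividing by I₀ shifts the exponent by 12: I/I₀ = 1.56×10^8.
L = 10·(0.1931 + 8) = 81.93 dB.

82 dB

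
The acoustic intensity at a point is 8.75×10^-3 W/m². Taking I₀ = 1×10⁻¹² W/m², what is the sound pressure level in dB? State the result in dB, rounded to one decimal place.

L = 10·log₁₀(I/I₀) = 10·log₁₀(8.75×10^-3/10⁻¹²) = 10·log₁₀(8.75×10^9).
L = 10·(0.9420 + 9) = 99.42 dB.

99.4 dB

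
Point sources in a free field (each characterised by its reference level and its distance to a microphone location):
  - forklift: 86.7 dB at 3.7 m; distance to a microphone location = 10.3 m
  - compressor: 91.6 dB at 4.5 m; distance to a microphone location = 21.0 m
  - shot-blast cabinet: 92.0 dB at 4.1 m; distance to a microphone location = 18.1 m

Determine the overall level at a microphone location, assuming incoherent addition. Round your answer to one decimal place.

Apply inverse-square spreading to bring every level to the receiver, then sum 10^(L/10).
forklift: 86.7 − 20·log₁₀(10.3/3.7) = 86.7 − 8.89 = 77.81 dB.
compressor: 91.6 − 20·log₁₀(21.0/4.5) = 91.6 − 13.38 = 78.22 dB.
shot-blast cabinet: 92.0 − 20·log₁₀(18.1/4.1) = 92.0 − 12.90 = 79.10 dB.
Σ 10^(L/10) = 2.081e+08 → L_total = 10·log₁₀(2.081e+08) = 83.18 dB.

83.2 dB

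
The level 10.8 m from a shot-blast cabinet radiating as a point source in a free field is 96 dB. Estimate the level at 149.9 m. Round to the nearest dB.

73 dB

For a point source, L₂ = L₁ − 20·log₁₀(r₂/r₁).
L₂ = 96 − 20·log₁₀(149.9/10.8) = 96 − 22.848 = 73.15 dB.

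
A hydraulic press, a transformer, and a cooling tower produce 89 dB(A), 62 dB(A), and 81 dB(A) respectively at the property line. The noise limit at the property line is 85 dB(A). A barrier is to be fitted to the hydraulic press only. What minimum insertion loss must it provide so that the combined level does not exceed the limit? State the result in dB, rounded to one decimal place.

6.2 dB

Everything except the hydraulic press sums to 10^(62/10) + 10^(81/10) = 1.275e+08 in linear terms, 81.05 dB(A).
To meet 85 dB(A) overall, the treated hydraulic press may contribute at most 10^(85/10) − 1.275e+08 = 1.888e+08, i.e. 82.76 dB(A).
Required insertion loss = 89 − 82.76 = 6.24 dB.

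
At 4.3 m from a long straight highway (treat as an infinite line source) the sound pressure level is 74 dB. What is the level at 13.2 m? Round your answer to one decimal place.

Line-source attenuation: ΔL = 10·log₁₀(r₂/r₁) = 10·log₁₀(13.2/4.3) = 4.871 dB.
L₂ = 74 − 10·log₁₀(13.2/4.3) = 74 − 4.871 = 69.13 dB.

69.1 dB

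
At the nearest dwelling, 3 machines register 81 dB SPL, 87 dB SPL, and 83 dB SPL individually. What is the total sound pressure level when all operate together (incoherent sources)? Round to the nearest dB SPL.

For uncorrelated sources the intensities add, so convert each level to linear form, sum, and take 10·log₁₀ of the total.
Σ 10^(L/10) = 10^(81/10) + 10^(87/10) + 10^(83/10) = 8.266e+08.
L_total = 10·log₁₀(8.266e+08) = 89.17 dB SPL.

89 dB SPL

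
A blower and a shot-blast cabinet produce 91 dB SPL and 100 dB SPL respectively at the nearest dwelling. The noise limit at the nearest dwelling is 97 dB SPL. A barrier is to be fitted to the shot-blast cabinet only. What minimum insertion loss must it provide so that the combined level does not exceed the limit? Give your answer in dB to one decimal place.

4.3 dB

Fixed contribution from the other source: Σ 10^(L/10) = 10^(91/10) = 1.259e+09 (91.00 dB SPL).
To meet 97 dB SPL overall, the treated shot-blast cabinet may contribute at most 10^(97/10) − 1.259e+09 = 3.753e+09, i.e. 95.74 dB SPL.
Required insertion loss = 100 − 95.74 = 4.26 dB.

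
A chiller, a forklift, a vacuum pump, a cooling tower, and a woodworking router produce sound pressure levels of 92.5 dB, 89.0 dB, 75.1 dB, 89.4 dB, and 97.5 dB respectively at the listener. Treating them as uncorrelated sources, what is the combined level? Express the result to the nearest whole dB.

Incoherent sources combine by intensity addition: L_total = 10·log₁₀(Σ 10^(L_i/10)).
Σ 10^(L/10) = 10^(92.5/10) + 10^(89.0/10) + 10^(75.1/10) + 10^(89.4/10) + 10^(97.5/10) = 9.099e+09.
L_total = 10·log₁₀(9.099e+09) = 99.59 dB.

100 dB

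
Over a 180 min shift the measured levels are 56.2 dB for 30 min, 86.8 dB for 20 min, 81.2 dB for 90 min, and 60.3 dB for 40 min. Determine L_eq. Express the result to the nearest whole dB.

Weight each interval's intensity by its duration and average over T = 180 min:
Σ tᵢ·10^(Lᵢ/10) = 30·10^(56.2/10) + 20·10^(86.8/10) + 90·10^(81.2/10) + 40·10^(60.3/10) = 2.149e+10.
L_eq = 10·log₁₀(2.149e+10/180) = 80.77 dB.

81 dB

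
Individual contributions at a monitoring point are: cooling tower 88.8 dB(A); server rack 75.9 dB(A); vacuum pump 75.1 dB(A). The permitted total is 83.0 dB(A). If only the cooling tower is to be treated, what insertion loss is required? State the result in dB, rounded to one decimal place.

The untreated sources together contribute 10^(75.9/10) + 10^(75.1/10) = 7.126e+07, i.e. 78.53 dB(A).
The limit corresponds to 10^(83.0/10) = 1.995e+08; subtracting the fixed part leaves 1.283e+08 for the cooling tower, i.e. 81.08 dB(A).
So the cooling tower must be reduced from 88.8 to 81.08 dB(A): IL = 7.72 dB.

7.7 dB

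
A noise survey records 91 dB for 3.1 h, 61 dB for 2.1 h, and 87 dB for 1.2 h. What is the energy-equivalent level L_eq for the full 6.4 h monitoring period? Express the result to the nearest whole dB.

L_eq = 10·log₁₀[(1/T)·Σ tᵢ·10^(Lᵢ/10)] with T = 6.4 h.
Σ tᵢ·10^(Lᵢ/10) = 3.1·10^(91/10) + 2.1·10^(61/10) + 1.2·10^(87/10) = 4.507e+09.
L_eq = 10·log₁₀(4.507e+09/6.4) = 88.48 dB.

88 dB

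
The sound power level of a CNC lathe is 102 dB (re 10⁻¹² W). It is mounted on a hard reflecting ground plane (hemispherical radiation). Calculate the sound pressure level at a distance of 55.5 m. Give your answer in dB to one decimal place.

59.1 dB

Free-field hemispherical radiation: L_p = L_w − 10·log₁₀(2π·r²), r = 55.5 m.
2π·r² = 1.935e+04 m², 10·log₁₀ of that is 42.868 dB.
L_p = 102 − 42.868 = 59.13 dB.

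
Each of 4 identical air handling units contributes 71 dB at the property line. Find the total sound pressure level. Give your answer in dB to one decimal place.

L_total = L₁ + 10·log₁₀ N for N identical incoherent sources.
L_total = 71 + 10·log₁₀(4) = 71 + 6.021 = 77.02 dB.

77.0 dB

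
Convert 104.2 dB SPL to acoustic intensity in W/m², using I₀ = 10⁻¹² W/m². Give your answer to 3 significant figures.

0.0263 W/m²

I = I₀·10^(L/10) = 10⁻¹² × 10^(104.2/10) = 10^(-1.580).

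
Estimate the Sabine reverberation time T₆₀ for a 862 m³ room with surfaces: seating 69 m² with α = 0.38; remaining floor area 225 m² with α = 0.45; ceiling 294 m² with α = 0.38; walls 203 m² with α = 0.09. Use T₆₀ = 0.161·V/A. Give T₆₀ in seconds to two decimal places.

0.54 s

Summing Sᵢαᵢ: 69·0.38 + 225·0.45 + 294·0.38 + 203·0.09 = 257.46 m².
T₆₀ = 0.161 × 862 / 257.46 = 0.539 s.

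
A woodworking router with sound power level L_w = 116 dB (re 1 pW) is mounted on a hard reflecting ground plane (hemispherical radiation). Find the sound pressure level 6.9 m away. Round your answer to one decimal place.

91.2 dB

L_p = L_w − 10·log₁₀(2π·r²) with r = 6.9 m.
2π·r² = 299.1 m², 10·log₁₀ of that is 24.759 dB.
L_p = 116 − 24.759 = 91.24 dB.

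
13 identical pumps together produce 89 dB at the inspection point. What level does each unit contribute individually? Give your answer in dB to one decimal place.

Dividing the total intensity by 13 lowers the level by 10·log₁₀ 13 = 11.139 dB: L₁ = 89 − 11.139.

77.9 dB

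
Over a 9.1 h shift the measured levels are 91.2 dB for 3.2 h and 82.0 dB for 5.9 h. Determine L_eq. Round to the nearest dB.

L_eq = 10·log₁₀[(1/T)·Σ tᵢ·10^(Lᵢ/10)] with T = 9.1 h.
Σ tᵢ·10^(Lᵢ/10) = 3.2·10^(91.2/10) + 5.9·10^(82.0/10) = 5.154e+09.
L_eq = 10·log₁₀(5.154e+09/9.1) = 87.53 dB.

88 dB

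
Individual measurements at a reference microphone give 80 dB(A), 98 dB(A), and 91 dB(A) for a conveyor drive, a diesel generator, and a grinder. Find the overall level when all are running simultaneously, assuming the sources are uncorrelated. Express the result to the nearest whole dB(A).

Incoherent sources combine by intensity addition: L_total = 10·log₁₀(Σ 10^(L_i/10)).
Σ 10^(L/10) = 10^(80/10) + 10^(98/10) + 10^(91/10) = 7.668e+09.
L_total = 10·log₁₀(7.668e+09) = 98.85 dB(A).

99 dB(A)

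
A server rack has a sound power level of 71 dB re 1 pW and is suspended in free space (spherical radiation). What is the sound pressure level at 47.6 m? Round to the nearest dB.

26 dB

L_p = L_w − 10·log₁₀(4π·r²) with r = 47.6 m.
4π·r² = 2.847e+04 m², 10·log₁₀ of that is 44.544 dB.
L_p = 71 − 44.544 = 26.46 dB.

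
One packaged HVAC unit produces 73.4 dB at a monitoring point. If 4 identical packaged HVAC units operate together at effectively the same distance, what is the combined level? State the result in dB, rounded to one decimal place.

L_total = L₁ + 10·log₁₀ N for N identical incoherent sources.
L_total = 73.4 + 10·log₁₀(4) = 73.4 + 6.021 = 79.42 dB.

79.4 dB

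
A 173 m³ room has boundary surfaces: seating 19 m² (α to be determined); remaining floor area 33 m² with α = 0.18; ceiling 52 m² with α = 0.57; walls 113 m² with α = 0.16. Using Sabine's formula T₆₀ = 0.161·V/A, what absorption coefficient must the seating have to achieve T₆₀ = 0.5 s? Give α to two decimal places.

A = 0.161·V/T₆₀ = 0.161·173/0.5 = 55.71 m² sabins.
Absorption from the other surfaces = 33·0.18 + 52·0.57 + 113·0.16 = 53.66 m², so the seating must supply 2.05 m² over 19 m².
α = 2.05/19 = 0.108.

0.11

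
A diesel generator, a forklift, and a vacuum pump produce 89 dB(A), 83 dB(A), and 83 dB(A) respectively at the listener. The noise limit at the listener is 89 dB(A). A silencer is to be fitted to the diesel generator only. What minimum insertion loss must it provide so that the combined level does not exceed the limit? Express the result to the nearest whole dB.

3 dB

Fixed contribution from the other sources: Σ 10^(L/10) = 10^(83/10) + 10^(83/10) = 3.991e+08 (86.01 dB(A)).
To meet 89 dB(A) overall, the treated diesel generator may contribute at most 10^(89/10) − 3.991e+08 = 3.953e+08, i.e. 85.97 dB(A).
Required insertion loss = 89 − 85.97 = 3.03 dB.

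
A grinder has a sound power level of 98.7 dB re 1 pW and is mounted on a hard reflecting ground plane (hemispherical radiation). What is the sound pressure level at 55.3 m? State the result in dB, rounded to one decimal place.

L_p = L_w − 10·log₁₀(2π·r²) with r = 55.3 m.
2π·r² = 1.921e+04 m², 10·log₁₀ of that is 42.836 dB.
L_p = 98.7 − 42.836 = 55.86 dB.

55.9 dB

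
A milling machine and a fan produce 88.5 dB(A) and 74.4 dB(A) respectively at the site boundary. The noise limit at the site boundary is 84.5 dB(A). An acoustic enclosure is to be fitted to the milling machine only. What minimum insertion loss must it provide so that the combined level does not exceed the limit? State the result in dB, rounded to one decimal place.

Fixed contribution from the other source: Σ 10^(L/10) = 10^(74.4/10) = 2.754e+07 (74.40 dB(A)).
The limit corresponds to 10^(84.5/10) = 2.818e+08; subtracting the fixed part leaves 2.543e+08 for the milling machine, i.e. 84.05 dB(A).
Required insertion loss = 88.5 − 84.05 = 4.45 dB.

4.4 dB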